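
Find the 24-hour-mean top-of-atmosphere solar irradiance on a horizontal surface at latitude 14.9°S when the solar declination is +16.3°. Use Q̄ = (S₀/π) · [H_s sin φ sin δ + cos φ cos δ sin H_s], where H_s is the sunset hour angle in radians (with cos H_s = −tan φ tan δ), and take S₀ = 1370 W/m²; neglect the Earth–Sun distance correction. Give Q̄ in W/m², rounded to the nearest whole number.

cos H_s = −tan(-14.9°) · tan(16.3°) = 0.0778, so H_s = arccos(0.0778) = 85.54°. In radians, H_s = 1.4930.
H_s sin φ sin δ = 1.4930 × -0.2571 × 0.2807 = -0.1077.
cos φ cos δ sin H_s = 0.9664 × 0.9598 × 0.9970 = 0.9248.
Q̄ = (1370/π) × (-0.1077 + 0.9248) = 436.08 × 0.8171 = 356.32 W/m².

356 W/m²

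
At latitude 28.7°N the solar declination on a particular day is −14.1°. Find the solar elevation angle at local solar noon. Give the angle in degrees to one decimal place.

At local solar noon the hour angle is zero, so the elevation is 90° − |φ − δ| = 90° − |28.7° − (-14.1°)| = 90° − 42.8° = 47.2°.

47.2°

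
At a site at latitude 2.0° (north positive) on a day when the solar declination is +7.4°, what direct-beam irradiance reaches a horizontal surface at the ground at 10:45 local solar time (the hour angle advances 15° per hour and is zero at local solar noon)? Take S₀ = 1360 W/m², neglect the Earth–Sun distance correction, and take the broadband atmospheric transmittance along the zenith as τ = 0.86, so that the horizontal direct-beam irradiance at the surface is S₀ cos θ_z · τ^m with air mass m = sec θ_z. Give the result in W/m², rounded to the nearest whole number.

1093 W/m²

Hour angle H = 15° × (10.75 − 12) = -18.75°.
cos θ_z = sin(2.0°) sin(7.4°) + cos(2.0°) cos(7.4°) cos(-18.75°) = 0.0045 + 0.9385 = 0.9430.
Air mass m = 1/cos θ_z = 1/0.9430 = 1.060; τ^m = 0.86^1.060 = 0.8523.
Surface direct beam = 1360 × 0.9430 × 0.8523 = 1093.06 W/m².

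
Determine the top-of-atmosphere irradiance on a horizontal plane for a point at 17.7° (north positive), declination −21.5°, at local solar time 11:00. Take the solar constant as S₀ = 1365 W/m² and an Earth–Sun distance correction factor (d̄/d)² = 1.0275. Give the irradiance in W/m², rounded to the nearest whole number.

Hour angle H = 15° × (11 − 12) = -15.00°.
cos θ_z = sin(17.7°) sin(-21.5°) + cos(17.7°) cos(-21.5°) cos(-15.00°) = -0.1114 + 0.8562 = 0.7448.
Top-of-atmosphere irradiance = S₀ (d̄/d)² cos θ_z = 1365 × 1.0275 × 0.7448 = 1044.61 W/m².

1045 W/m²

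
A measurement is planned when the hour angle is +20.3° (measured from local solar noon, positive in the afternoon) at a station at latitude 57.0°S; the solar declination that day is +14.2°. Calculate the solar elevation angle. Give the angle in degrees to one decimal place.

16.8°

cos θ_z = sin(-57.0°) sin(14.2°) + cos(-57.0°) cos(14.2°) cos(20.30°) = -0.2057 + 0.4952 = 0.2895.
θ_z = arccos(0.2895) = 73.17°, so the elevation is 90° − 73.17° = 16.83°.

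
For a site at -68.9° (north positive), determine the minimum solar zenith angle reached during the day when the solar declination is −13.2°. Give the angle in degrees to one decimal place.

At local solar noon the hour angle is zero, so the zenith angle is |φ − δ| = |-68.9° − (-13.2°)| = 55.7°.

55.7°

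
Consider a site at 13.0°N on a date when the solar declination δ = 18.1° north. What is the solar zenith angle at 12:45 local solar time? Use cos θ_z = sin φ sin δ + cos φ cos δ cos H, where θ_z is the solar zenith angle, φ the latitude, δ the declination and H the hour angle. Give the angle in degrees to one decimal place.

Hour angle H = 15° × (12.75 − 12) = 11.25°.
cos θ_z = sin(13.0°) sin(18.1°) + cos(13.0°) cos(18.1°) cos(11.25°) = 0.0699 + 0.9084 = 0.9783.
θ_z = arccos(0.9783) = 11.96°.

12.0°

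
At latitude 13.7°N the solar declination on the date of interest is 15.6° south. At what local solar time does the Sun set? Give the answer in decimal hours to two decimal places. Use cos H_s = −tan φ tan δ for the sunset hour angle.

17.74 h

−tan φ tan δ = −(0.2438)(-0.2792) = 0.0681; H_s = arccos(0.0681) = 86.10°.
Sunset is at 12 + H_s/15 = 12 + 5.740 = 17.740 h local solar time.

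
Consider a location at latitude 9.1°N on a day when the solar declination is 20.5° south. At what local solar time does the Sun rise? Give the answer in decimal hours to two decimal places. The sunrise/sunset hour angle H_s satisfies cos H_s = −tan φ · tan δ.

6.23 h

cos H_s = −tan(9.1°) · tan(-20.5°) = 0.0599, so H_s = arccos(0.0599) = 86.57°.
Sunrise is at 12 − H_s/15 = 12 − 5.771 = 6.229 h local solar time.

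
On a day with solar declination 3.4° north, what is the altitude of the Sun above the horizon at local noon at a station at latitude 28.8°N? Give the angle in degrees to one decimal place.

At local solar noon the hour angle is zero, so the elevation is 90° − |φ − δ| = 90° − |28.8° − (3.4°)| = 90° − 25.4° = 64.6°.

64.6°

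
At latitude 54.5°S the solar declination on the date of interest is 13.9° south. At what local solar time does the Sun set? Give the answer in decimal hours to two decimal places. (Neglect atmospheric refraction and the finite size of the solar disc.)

19.35 h

cos H_s = −tan(-54.5°) · tan(-13.9°) = -0.3469, so H_s = arccos(-0.3469) = 110.30°.
Sunset is at 12 + H_s/15 = 12 + 7.353 = 19.353 h local solar time.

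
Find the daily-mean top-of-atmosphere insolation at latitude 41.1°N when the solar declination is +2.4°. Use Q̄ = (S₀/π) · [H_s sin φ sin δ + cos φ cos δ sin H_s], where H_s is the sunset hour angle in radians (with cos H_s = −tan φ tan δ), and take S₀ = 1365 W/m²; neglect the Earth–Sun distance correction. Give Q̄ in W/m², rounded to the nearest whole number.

−tan φ tan δ = −(0.8724)(0.0419) = -0.0366; H_s = arccos(-0.0366) = 92.10°. In radians, H_s = 1.6074.
H_s sin φ sin δ = 1.6074 × 0.6574 × 0.0419 = 0.0443.
cos φ cos δ sin H_s = 0.7536 × 0.9991 × 0.9993 = 0.7524.
Q̄ = (1365/π) × (0.0443 + 0.7524) = 434.49 × 0.7967 = 346.16 W/m².

346 W/m²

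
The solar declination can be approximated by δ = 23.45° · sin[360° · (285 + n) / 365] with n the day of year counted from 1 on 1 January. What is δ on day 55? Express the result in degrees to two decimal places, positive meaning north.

-9.78°

360 × (285 + 55) / 365 = 335.342°; sin(335.342°) = -0.4172.
δ = 23.45 × -0.4172 = -9.783° ≈ -9.78°.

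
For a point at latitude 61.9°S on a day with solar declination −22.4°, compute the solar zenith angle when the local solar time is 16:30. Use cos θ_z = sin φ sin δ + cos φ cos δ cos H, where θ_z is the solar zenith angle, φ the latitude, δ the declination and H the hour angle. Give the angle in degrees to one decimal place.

Hour angle H = 15° × (16.5 − 12) = 67.50°.
cos θ_z = sin(-61.9°) sin(-22.4°) + cos(-61.9°) cos(-22.4°) cos(67.50°) = 0.3362 + 0.1666 = 0.5028.
θ_z = arccos(0.5028) = 59.81°.

59.8°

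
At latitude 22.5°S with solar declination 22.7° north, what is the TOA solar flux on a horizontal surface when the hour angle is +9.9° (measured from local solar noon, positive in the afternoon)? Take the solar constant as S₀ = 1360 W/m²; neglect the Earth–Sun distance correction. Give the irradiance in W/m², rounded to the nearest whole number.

941 W/m²

cos θ_z = sin(-22.5°) sin(22.7°) + cos(-22.5°) cos(22.7°) cos(9.90°) = -0.1477 + 0.8396 = 0.6919.
Top-of-atmosphere irradiance = S₀ cos θ_z = 1360 × 0.6919 = 940.98 W/m².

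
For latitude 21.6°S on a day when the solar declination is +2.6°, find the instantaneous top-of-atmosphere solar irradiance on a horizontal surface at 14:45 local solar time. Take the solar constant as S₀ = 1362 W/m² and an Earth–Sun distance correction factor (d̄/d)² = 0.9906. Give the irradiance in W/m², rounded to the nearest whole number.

920 W/m²

Hour angle H = 15° × (14.75 − 12) = 41.25°.
cos θ_z = sin(-21.6°) sin(2.6°) + cos(-21.6°) cos(2.6°) cos(41.25°) = -0.0167 + 0.6983 = 0.6816.
Top-of-atmosphere irradiance = S₀ (d̄/d)² cos θ_z = 1362 × 0.9906 × 0.6816 = 919.61 W/m².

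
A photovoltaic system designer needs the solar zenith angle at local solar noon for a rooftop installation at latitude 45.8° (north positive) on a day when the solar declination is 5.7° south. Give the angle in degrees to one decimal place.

51.5°

At local solar noon the hour angle is zero, so the zenith angle is |φ − δ| = |45.8° − (-5.7°)| = 51.5°.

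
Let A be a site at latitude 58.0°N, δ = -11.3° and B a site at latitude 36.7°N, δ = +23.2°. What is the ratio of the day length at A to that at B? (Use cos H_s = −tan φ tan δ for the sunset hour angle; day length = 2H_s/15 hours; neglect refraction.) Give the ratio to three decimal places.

A: H_s = arccos(−tan 58.0° · tan -11.3°) = 71.35°, so 2H_s/15 = 9.5133 h.
B: H_s = arccos(−tan 36.7° · tan 23.2°) = 108.63°, so 2H_s/15 = 14.4840 h.
Ratio A/B = 9.5133 / 14.4840 = 0.6568.

0.657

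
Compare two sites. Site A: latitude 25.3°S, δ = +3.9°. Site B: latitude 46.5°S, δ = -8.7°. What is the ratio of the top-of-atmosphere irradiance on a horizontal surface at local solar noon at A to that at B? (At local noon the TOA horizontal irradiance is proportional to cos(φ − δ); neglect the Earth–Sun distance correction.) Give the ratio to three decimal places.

1.105

A: cos θ_z = cos(-25.3° − (3.9°)) = 0.8729.
B: cos θ_z = cos(-46.5° − (-8.7°)) = 0.7902.
Ratio A/B = 0.8729 / 0.7902 = 1.1047.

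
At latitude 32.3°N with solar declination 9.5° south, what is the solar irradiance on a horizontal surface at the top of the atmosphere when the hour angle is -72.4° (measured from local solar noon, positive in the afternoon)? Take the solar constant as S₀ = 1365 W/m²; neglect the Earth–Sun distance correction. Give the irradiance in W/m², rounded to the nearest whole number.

224 W/m²

With φ = 32.3°, δ = -9.5°, H = -72.40°: sin φ sin δ = -0.0882, cos φ cos δ cos H = 0.2521, so cos θ_z = 0.1639.
Top-of-atmosphere irradiance = S₀ cos θ_z = 1365 × 0.1639 = 223.72 W/m².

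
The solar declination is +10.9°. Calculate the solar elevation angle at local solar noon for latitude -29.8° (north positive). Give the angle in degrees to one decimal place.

At local solar noon the hour angle is zero, so the elevation is 90° − |φ − δ| = 90° − |-29.8° − (10.9°)| = 90° − 40.7° = 49.3°.

49.3°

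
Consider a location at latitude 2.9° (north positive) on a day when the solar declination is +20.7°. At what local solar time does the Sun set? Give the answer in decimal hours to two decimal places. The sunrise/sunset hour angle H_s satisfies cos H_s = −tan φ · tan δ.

The sunset hour angle satisfies cos H_s = −tan φ tan δ = -0.0191, giving H_s = 91.09°.
Sunset is at 12 + H_s/15 = 12 + 6.073 = 18.073 h local solar time.

18.07 h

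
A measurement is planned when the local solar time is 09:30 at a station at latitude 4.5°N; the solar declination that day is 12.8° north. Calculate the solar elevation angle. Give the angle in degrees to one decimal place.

52.1°

Hour angle H = 15° × (9.5 − 12) = -37.50°.
cos θ_z = sin(4.5°) sin(12.8°) + cos(4.5°) cos(12.8°) cos(-37.50°) = 0.0174 + 0.7713 = 0.7887.
θ_z = arccos(0.7887) = 37.94°, so the elevation is 90° − 37.94° = 52.06°.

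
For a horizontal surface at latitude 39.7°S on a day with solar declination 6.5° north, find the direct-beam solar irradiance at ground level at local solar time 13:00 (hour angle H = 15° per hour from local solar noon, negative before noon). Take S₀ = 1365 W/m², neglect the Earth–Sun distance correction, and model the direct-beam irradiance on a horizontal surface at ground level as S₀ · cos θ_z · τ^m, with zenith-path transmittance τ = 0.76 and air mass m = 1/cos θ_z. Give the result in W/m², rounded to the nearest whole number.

602 W/m²

Hour angle H = 15° × (13 − 12) = 15.00°.
With φ = -39.7°, δ = 6.5°, H = 15.00°: sin φ sin δ = -0.0723, cos φ cos δ cos H = 0.7384, so cos θ_z = 0.6661.
Air mass m = 1/cos θ_z = 1/0.6661 = 1.501; τ^m = 0.76^1.501 = 0.6624.
Surface direct beam = 1365 × 0.6661 × 0.6624 = 602.27 W/m².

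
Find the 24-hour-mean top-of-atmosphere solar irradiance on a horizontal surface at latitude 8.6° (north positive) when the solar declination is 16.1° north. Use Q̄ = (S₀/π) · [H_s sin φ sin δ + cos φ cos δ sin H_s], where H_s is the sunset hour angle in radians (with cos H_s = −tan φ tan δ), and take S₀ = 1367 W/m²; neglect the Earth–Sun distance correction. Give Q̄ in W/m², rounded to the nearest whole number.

−tan φ tan δ = −(0.1512)(0.2886) = -0.0436; H_s = arccos(-0.0436) = 92.50°. In radians, H_s = 1.6144.
H_s sin φ sin δ = 1.6144 × 0.1495 × 0.2773 = 0.0669.
cos φ cos δ sin H_s = 0.9888 × 0.9608 × 0.9990 = 0.9491.
Q̄ = (1367/π) × (0.0669 + 0.9491) = 435.13 × 1.0160 = 442.09 W/m².

442 W/m²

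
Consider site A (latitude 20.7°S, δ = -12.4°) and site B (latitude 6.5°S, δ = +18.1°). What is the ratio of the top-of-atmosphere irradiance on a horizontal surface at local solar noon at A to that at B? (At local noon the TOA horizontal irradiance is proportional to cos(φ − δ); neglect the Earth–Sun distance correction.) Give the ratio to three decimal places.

1.088

A: cos θ_z = cos(-20.7° − (-12.4°)) = 0.9895.
B: cos θ_z = cos(-6.5° − (18.1°)) = 0.9092.
Ratio A/B = 0.9895 / 0.9092 = 1.0883.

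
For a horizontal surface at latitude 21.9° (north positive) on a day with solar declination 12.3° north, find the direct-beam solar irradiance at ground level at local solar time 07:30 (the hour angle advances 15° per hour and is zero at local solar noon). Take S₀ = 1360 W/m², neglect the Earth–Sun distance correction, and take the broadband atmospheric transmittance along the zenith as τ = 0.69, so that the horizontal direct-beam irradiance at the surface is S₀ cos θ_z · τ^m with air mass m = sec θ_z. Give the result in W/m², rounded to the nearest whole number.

Hour angle H = 15° × (7.5 − 12) = -67.50°.
cos θ_z = sin(21.9°) sin(12.3°) + cos(21.9°) cos(12.3°) cos(-67.50°) = 0.0795 + 0.3469 = 0.4264.
Air mass m = 1/cos θ_z = 1/0.4264 = 2.345; τ^m = 0.69^2.345 = 0.4189.
Surface direct beam = 1360 × 0.4264 × 0.4189 = 242.92 W/m².

243 W/m²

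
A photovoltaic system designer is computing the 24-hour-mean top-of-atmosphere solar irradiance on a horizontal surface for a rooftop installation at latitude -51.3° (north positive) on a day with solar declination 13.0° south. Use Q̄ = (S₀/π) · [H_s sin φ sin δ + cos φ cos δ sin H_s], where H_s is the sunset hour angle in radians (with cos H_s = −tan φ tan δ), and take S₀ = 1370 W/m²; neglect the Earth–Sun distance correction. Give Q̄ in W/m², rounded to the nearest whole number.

cos H_s = −tan(-51.3°) · tan(-13.0°) = -0.2882, so H_s = arccos(-0.2882) = 106.75°. In radians, H_s = 1.8631.
H_s sin φ sin δ = 1.8631 × -0.7804 × -0.2250 = 0.3271.
cos φ cos δ sin H_s = 0.6252 × 0.9744 × 0.9576 = 0.5834.
Q̄ = (1370/π) × (0.3271 + 0.5834) = 436.08 × 0.9105 = 397.05 W/m².

397 W/m²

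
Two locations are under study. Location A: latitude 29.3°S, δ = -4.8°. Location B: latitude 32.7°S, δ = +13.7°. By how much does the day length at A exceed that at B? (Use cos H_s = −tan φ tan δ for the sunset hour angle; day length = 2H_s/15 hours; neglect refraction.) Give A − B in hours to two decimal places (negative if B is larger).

A: H_s = arccos(−tan -29.3° · tan -4.8°) = 92.70°, so 2H_s/15 = 12.3600 h.
B: H_s = arccos(−tan -32.7° · tan 13.7°) = 81.00°, so 2H_s/15 = 10.8000 h.
A − B = 12.3600 − 10.8000 = 1.5600 h.

+1.56 h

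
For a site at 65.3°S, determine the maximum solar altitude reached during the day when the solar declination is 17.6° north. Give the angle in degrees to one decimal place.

At local solar noon the hour angle is zero, so the elevation is 90° − |φ − δ| = 90° − |-65.3° − (17.6°)| = 90° − 82.9° = 7.1°.

7.1°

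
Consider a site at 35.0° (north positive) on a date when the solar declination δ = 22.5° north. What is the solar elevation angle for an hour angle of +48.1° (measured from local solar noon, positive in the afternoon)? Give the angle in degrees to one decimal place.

46.5°

With φ = 35.0°, δ = 22.5°, H = 48.10°: sin φ sin δ = 0.2195, cos φ cos δ cos H = 0.5054, so cos θ_z = 0.7249.
θ_z = arccos(0.7249) = 43.54°, so the elevation is 90° − 43.54° = 46.46°.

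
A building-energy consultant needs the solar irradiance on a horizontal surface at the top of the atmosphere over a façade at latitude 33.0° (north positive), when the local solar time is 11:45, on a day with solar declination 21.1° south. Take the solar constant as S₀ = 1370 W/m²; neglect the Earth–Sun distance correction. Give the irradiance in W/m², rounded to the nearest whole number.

Hour angle H = 15° × (11.75 − 12) = -3.75°.
cos θ_z = sin φ sin δ + cos φ cos δ cos H = (0.5446)(-0.3600) + (0.8387)(0.9330)(0.9979) = 0.5848.
Top-of-atmosphere irradiance = S₀ cos θ_z = 1370 × 0.5848 = 801.18 W/m².

801 W/m²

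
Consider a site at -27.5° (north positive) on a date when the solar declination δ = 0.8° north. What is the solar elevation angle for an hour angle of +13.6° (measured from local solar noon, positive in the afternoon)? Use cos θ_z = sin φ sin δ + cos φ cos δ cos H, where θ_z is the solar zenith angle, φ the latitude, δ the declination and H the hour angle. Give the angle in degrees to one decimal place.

58.8°

cos θ_z = sin φ sin δ + cos φ cos δ cos H = (-0.4617)(0.0140) + (0.8870)(0.9999)(0.9720) = 0.8556.
θ_z = arccos(0.8556) = 31.17°, so the elevation is 90° − 31.17° = 58.83°.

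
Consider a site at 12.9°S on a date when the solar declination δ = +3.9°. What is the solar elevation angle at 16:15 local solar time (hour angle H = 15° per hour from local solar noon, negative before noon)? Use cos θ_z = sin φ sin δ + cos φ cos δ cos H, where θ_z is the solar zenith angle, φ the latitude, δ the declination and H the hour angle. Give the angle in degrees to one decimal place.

Hour angle H = 15° × (16.25 − 12) = 63.75°.
cos θ_z = sin φ sin δ + cos φ cos δ cos H = (-0.2233)(0.0680) + (0.9748)(0.9977)(0.4423) = 0.4150.
θ_z = arccos(0.4150) = 65.48°, so the elevation is 90° − 65.48° = 24.52°.

24.5°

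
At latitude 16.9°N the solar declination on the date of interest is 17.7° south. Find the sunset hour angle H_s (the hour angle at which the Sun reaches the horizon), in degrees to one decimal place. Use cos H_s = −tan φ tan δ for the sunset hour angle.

84.4°

The sunset hour angle satisfies cos H_s = −tan φ tan δ = 0.0970, giving H_s = 84.43°.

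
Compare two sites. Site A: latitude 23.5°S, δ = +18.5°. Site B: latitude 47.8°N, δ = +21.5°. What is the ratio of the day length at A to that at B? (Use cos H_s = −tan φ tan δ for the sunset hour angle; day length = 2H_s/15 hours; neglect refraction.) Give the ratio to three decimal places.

A: H_s = arccos(−tan -23.5° · tan 18.5°) = 81.63°, so 2H_s/15 = 10.8840 h.
B: H_s = arccos(−tan 47.8° · tan 21.5°) = 115.75°, so 2H_s/15 = 15.4333 h.
Ratio A/B = 10.8840 / 15.4333 = 0.7052.

0.705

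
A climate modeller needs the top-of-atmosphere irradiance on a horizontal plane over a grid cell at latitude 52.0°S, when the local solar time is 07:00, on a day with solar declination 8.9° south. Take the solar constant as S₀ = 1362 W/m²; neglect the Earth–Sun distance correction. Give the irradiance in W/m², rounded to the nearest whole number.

Hour angle H = 15° × (7 − 12) = -75.00°.
cos θ_z = sin φ sin δ + cos φ cos δ cos H = (-0.7880)(-0.1547) + (0.6157)(0.9880)(0.2588) = 0.2793.
Top-of-atmosphere irradiance = S₀ cos θ_z = 1362 × 0.2793 = 380.41 W/m².

380 W/m²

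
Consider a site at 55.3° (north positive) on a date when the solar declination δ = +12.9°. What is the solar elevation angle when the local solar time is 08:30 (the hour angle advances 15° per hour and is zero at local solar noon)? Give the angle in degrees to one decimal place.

31.4°

Hour angle H = 15° × (8.5 − 12) = -52.50°.
With φ = 55.3°, δ = 12.9°, H = -52.50°: sin φ sin δ = 0.1835, cos φ cos δ cos H = 0.3378, so cos θ_z = 0.5213.
θ_z = arccos(0.5213) = 58.58°, so the elevation is 90° − 58.58° = 31.42°.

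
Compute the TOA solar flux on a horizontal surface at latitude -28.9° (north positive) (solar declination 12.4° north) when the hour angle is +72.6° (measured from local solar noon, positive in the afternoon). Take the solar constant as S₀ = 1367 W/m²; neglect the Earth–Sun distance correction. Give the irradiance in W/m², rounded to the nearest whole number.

208 W/m²

cos θ_z = sin(-28.9°) sin(12.4°) + cos(-28.9°) cos(12.4°) cos(72.60°) = -0.1038 + 0.2557 = 0.1519.
Top-of-atmosphere irradiance = S₀ cos θ_z = 1367 × 0.1519 = 207.65 W/m².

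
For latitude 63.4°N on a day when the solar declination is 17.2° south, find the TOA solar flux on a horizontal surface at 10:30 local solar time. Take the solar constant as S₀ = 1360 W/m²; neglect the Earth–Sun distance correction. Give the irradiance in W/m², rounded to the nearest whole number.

178 W/m²

Hour angle H = 15° × (10.5 − 12) = -22.50°.
cos θ_z = sin φ sin δ + cos φ cos δ cos H = (0.8942)(-0.2957) + (0.4478)(0.9553)(0.9239) = 0.1308.
Top-of-atmosphere irradiance = S₀ cos θ_z = 1360 × 0.1308 = 177.89 W/m².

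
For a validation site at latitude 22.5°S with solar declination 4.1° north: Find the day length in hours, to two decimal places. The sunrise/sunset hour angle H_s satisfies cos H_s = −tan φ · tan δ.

11.77 hours

−tan φ tan δ = −(-0.4142)(0.0717) = 0.0297; H_s = arccos(0.0297) = 88.30°.
Day length = 2 H_s / 15° h⁻¹ = 176.60° / 15 = 11.773 h.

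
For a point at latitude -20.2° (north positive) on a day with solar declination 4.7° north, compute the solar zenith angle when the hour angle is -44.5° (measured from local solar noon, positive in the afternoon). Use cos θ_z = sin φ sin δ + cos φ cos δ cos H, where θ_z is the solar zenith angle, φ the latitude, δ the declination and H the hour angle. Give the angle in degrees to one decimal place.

cos θ_z = sin(-20.2°) sin(4.7°) + cos(-20.2°) cos(4.7°) cos(-44.50°) = -0.0283 + 0.6671 = 0.6388.
θ_z = arccos(0.6388) = 50.30°.

50.3°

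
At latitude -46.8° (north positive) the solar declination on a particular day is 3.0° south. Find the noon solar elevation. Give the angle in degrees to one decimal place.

At local solar noon the hour angle is zero, so the elevation is 90° − |φ − δ| = 90° − |-46.8° − (-3.0°)| = 90° − 43.8° = 46.2°.

46.2°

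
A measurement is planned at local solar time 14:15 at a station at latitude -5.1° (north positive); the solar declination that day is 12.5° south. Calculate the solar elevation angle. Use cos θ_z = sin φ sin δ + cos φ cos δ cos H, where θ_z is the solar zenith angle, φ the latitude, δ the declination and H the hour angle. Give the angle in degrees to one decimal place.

Hour angle H = 15° × (14.25 − 12) = 33.75°.
cos θ_z = sin(-5.1°) sin(-12.5°) + cos(-5.1°) cos(-12.5°) cos(33.75°) = 0.0192 + 0.8085 = 0.8277.
θ_z = arccos(0.8277) = 34.14°, so the elevation is 90° − 34.14° = 55.86°.

55.9°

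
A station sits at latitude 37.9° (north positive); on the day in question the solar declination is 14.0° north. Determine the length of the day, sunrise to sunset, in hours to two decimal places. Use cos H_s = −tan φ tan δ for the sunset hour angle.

13.49 hours

cos H_s = −tan(37.9°) · tan(14.0°) = -0.1941, so H_s = arccos(-0.1941) = 101.19°.
Day length = 2 H_s / 15° h⁻¹ = 202.38° / 15 = 13.492 h.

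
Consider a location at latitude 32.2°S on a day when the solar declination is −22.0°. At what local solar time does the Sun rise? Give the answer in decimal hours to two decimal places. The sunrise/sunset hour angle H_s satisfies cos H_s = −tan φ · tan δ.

5.02 h

The sunset hour angle satisfies cos H_s = −tan φ tan δ = -0.2544, giving H_s = 104.74°.
Sunrise is at 12 − H_s/15 = 12 − 6.983 = 5.017 h local solar time.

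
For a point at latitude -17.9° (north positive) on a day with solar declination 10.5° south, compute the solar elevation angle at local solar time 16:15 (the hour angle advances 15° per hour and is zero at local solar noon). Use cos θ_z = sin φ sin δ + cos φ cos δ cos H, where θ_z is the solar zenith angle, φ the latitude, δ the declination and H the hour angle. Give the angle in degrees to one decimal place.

Hour angle H = 15° × (16.25 − 12) = 63.75°.
cos θ_z = sin φ sin δ + cos φ cos δ cos H = (-0.3074)(-0.1822) + (0.9516)(0.9833)(0.4423) = 0.4699.
θ_z = arccos(0.4699) = 61.97°, so the elevation is 90° − 61.97° = 28.03°.

28.0°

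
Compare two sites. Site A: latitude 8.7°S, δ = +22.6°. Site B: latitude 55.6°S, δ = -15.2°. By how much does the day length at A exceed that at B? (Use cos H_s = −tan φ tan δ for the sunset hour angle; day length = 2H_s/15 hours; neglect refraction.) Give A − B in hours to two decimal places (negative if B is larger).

A: H_s = arccos(−tan -8.7° · tan 22.6°) = 86.35°, so 2H_s/15 = 11.5133 h.
B: H_s = arccos(−tan -55.6° · tan -15.2°) = 113.38°, so 2H_s/15 = 15.1173 h.
A − B = 11.5133 − 15.1173 = -3.6040 h.

-3.60 h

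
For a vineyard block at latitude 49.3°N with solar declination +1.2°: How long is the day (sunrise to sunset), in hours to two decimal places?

The sunset hour angle satisfies cos H_s = −tan φ tan δ = -0.0244, giving H_s = 91.40°.
Day length = 2 H_s / 15° h⁻¹ = 182.80° / 15 = 12.187 h.

12.19 hours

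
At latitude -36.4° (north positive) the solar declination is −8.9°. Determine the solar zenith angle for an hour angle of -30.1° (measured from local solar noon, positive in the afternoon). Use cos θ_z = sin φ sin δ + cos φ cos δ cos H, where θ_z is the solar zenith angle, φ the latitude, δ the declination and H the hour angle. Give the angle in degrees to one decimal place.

With φ = -36.4°, δ = -8.9°, H = -30.10°: sin φ sin δ = 0.0918, cos φ cos δ cos H = 0.6880, so cos θ_z = 0.7798.
θ_z = arccos(0.7798) = 38.76°.

38.8°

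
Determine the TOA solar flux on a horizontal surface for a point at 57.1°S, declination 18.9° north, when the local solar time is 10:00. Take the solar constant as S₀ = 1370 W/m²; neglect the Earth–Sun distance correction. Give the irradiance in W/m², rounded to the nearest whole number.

Hour angle H = 15° × (10 − 12) = -30.00°.
cos θ_z = sin(-57.1°) sin(18.9°) + cos(-57.1°) cos(18.9°) cos(-30.00°) = -0.2720 + 0.4450 = 0.1730.
Top-of-atmosphere irradiance = S₀ cos θ_z = 1370 × 0.1730 = 237.01 W/m².

237 W/m²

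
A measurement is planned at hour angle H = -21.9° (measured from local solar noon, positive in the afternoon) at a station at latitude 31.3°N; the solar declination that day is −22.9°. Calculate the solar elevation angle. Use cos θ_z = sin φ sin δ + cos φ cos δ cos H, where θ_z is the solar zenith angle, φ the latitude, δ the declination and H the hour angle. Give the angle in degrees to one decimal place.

cos θ_z = sin φ sin δ + cos φ cos δ cos H = (0.5195)(-0.3891) + (0.8545)(0.9212)(0.9278) = 0.5282.
θ_z = arccos(0.5282) = 58.12°, so the elevation is 90° − 58.12° = 31.88°.

31.9°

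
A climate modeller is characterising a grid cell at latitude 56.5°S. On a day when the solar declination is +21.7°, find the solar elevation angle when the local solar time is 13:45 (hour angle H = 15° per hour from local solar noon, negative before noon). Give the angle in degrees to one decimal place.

8.7°

Hour angle H = 15° × (13.75 − 12) = 26.25°.
cos θ_z = sin(-56.5°) sin(21.7°) + cos(-56.5°) cos(21.7°) cos(26.25°) = -0.3083 + 0.4599 = 0.1516.
θ_z = arccos(0.1516) = 81.28°, so the elevation is 90° − 81.28° = 8.72°.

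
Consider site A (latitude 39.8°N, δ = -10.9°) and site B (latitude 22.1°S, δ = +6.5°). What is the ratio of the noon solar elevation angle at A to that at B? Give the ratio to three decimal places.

0.640

A: 90° − |39.8 − (-10.9)| = 39.30°.
B: 90° − |-22.1 − (6.5)| = 61.40°.
Ratio A/B = 39.3000 / 61.4000 = 0.6401.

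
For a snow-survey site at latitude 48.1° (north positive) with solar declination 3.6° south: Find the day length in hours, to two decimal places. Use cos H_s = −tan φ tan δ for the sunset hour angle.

11.46 hours

−tan φ tan δ = −(1.1145)(-0.0629) = 0.0701; H_s = arccos(0.0701) = 85.98°.
Day length = 2 H_s / 15° h⁻¹ = 171.96° / 15 = 11.464 h.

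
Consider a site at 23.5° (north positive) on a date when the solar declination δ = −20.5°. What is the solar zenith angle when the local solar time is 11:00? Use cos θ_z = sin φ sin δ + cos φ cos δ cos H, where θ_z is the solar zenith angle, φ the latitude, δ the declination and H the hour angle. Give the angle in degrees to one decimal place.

Hour angle H = 15° × (11 − 12) = -15.00°.
With φ = 23.5°, δ = -20.5°, H = -15.00°: sin φ sin δ = -0.1396, cos φ cos δ cos H = 0.8297, so cos θ_z = 0.6901.
θ_z = arccos(0.6901) = 46.36°.

46.4°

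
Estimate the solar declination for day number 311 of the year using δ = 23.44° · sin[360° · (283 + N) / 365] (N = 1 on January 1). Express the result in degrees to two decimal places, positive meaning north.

-16.82°

360 × (283 + 311) / 365 = 585.863°; sin(585.863°) = -0.7177.
δ = 23.44 × -0.7177 = -16.823° ≈ -16.82°.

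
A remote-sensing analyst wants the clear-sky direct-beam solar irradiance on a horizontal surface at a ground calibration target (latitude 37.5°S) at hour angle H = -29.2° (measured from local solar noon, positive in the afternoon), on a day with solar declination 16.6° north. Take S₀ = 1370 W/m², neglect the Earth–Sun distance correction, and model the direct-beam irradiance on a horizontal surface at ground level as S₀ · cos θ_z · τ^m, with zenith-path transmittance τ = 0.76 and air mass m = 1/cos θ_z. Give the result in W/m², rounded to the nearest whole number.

383 W/m²

cos θ_z = sin(-37.5°) sin(16.6°) + cos(-37.5°) cos(16.6°) cos(-29.20°) = -0.1739 + 0.6637 = 0.4898.
Air mass m = 1/cos θ_z = 1/0.4898 = 2.042; τ^m = 0.76^2.042 = 0.5710.
Surface direct beam = 1370 × 0.4898 × 0.5710 = 383.16 W/m².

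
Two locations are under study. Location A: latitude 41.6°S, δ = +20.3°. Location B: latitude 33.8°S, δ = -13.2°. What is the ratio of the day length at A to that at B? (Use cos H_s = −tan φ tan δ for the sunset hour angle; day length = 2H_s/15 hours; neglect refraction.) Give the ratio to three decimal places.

A: H_s = arccos(−tan -41.6° · tan 20.3°) = 70.83°, so 2H_s/15 = 9.4440 h.
B: H_s = arccos(−tan -33.8° · tan -13.2°) = 99.03°, so 2H_s/15 = 13.2040 h.
Ratio A/B = 9.4440 / 13.2040 = 0.7152.

0.715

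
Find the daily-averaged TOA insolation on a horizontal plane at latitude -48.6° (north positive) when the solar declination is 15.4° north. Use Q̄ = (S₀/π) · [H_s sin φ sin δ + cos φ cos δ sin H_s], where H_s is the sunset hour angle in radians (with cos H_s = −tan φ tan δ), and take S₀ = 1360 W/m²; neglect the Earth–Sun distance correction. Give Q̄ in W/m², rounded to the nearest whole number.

cos H_s = −tan(-48.6°) · tan(15.4°) = 0.3124, so H_s = arccos(0.3124) = 71.80°. In radians, H_s = 1.2531.
H_s sin φ sin δ = 1.2531 × -0.7501 × 0.2656 = -0.2497.
cos φ cos δ sin H_s = 0.6613 × 0.9641 × 0.9500 = 0.6057.
Q̄ = (1360/π) × (-0.2497 + 0.6057) = 432.90 × 0.3560 = 154.11 W/m².

154 W/m²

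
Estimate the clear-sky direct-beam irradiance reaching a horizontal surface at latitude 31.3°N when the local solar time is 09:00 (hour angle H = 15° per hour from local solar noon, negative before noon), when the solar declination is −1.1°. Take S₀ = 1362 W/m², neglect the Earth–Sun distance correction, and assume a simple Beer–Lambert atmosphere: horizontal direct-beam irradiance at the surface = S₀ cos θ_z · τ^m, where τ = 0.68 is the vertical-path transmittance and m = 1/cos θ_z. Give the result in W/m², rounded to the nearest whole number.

Hour angle H = 15° × (9 − 12) = -45.00°.
cos θ_z = sin(31.3°) sin(-1.1°) + cos(31.3°) cos(-1.1°) cos(-45.00°) = -0.0100 + 0.6041 = 0.5941.
Air mass m = 1/cos θ_z = 1/0.5941 = 1.683; τ^m = 0.68^1.683 = 0.5225.
Surface direct beam = 1362 × 0.5941 × 0.5225 = 422.79 W/m².

423 W/m²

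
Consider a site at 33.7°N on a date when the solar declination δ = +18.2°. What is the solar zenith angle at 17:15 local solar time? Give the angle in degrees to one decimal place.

Hour angle H = 15° × (17.25 − 12) = 78.75°.
With φ = 33.7°, δ = 18.2°, H = 78.75°: sin φ sin δ = 0.1733, cos φ cos δ cos H = 0.1542, so cos θ_z = 0.3275.
θ_z = arccos(0.3275) = 70.88°.

70.9°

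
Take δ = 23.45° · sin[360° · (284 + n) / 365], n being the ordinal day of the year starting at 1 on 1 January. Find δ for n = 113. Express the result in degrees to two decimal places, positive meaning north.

360 × (284 + 113) / 365 = 391.562°; sin(391.562°) = 0.5234.
δ = 23.45 × 0.5234 = 12.274° ≈ +12.27°.

+12.27°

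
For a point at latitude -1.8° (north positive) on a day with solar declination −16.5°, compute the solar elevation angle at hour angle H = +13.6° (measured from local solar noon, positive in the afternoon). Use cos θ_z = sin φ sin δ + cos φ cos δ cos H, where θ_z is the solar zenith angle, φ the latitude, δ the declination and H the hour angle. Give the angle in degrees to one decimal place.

70.1°

cos θ_z = sin φ sin δ + cos φ cos δ cos H = (-0.0314)(-0.2840) + (0.9995)(0.9588)(0.9720) = 0.9404.
θ_z = arccos(0.9404) = 19.88°, so the elevation is 90° − 19.88° = 70.12°.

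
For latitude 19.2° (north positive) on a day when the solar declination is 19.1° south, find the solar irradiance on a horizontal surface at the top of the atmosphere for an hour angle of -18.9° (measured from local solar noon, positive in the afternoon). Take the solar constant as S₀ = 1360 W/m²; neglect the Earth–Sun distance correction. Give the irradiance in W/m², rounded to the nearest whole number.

1002 W/m²

cos θ_z = sin(19.2°) sin(-19.1°) + cos(19.2°) cos(-19.1°) cos(-18.90°) = -0.1076 + 0.8443 = 0.7367.
Top-of-atmosphere irradiance = S₀ cos θ_z = 1360 × 0.7367 = 1001.91 W/m².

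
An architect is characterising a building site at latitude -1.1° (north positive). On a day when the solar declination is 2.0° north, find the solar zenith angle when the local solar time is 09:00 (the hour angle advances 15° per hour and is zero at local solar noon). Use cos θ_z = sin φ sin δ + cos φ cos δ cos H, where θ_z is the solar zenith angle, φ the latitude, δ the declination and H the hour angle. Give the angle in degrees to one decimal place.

45.1°

Hour angle H = 15° × (9 − 12) = -45.00°.
cos θ_z = sin(-1.1°) sin(2.0°) + cos(-1.1°) cos(2.0°) cos(-45.00°) = -0.0007 + 0.7065 = 0.7058.
θ_z = arccos(0.7058) = 45.11°.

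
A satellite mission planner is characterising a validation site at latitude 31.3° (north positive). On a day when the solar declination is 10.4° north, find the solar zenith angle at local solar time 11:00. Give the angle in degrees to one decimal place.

25.1°

Hour angle H = 15° × (11 − 12) = -15.00°.
With φ = 31.3°, δ = 10.4°, H = -15.00°: sin φ sin δ = 0.0938, cos φ cos δ cos H = 0.8118, so cos θ_z = 0.9056.
θ_z = arccos(0.9056) = 25.10°.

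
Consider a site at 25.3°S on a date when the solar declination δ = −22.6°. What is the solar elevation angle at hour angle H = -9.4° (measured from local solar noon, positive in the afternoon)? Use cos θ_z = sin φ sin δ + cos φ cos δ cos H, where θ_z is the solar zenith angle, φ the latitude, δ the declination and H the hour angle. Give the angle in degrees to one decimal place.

81.0°

cos θ_z = sin φ sin δ + cos φ cos δ cos H = (-0.4274)(-0.3843) + (0.9041)(0.9232)(0.9866) = 0.9877.
θ_z = arccos(0.9877) = 9.00°, so the elevation is 90° − 9.00° = 81.00°.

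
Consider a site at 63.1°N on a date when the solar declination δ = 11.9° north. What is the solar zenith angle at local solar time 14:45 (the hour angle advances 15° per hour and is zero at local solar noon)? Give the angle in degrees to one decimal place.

Hour angle H = 15° × (14.75 − 12) = 41.25°.
With φ = 63.1°, δ = 11.9°, H = 41.25°: sin φ sin δ = 0.1839, cos φ cos δ cos H = 0.3328, so cos θ_z = 0.5167.
θ_z = arccos(0.5167) = 58.89°.

58.9°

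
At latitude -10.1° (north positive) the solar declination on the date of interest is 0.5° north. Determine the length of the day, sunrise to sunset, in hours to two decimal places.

The sunset hour angle satisfies cos H_s = −tan φ tan δ = 0.0016, giving H_s = 89.91°.
Day length = 2 H_s / 15° h⁻¹ = 179.82° / 15 = 11.988 h.

11.99 hours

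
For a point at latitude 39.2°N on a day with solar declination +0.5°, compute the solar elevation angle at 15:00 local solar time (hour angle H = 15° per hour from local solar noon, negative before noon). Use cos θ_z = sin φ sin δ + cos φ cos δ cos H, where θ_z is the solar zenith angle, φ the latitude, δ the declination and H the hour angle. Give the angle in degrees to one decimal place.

33.6°

Hour angle H = 15° × (15 − 12) = 45.00°.
cos θ_z = sin φ sin δ + cos φ cos δ cos H = (0.6320)(0.0087) + (0.7749)(1.0000)(0.7071) = 0.5534.
θ_z = arccos(0.5534) = 56.40°, so the elevation is 90° − 56.40° = 33.60°.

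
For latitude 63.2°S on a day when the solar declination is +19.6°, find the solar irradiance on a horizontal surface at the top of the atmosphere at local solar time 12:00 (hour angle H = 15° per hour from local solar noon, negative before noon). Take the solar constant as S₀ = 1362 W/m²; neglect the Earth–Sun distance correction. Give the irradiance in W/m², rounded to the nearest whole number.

171 W/m²

Hour angle H = 15° × (12 − 12) = 0.00°.
cos θ_z = sin φ sin δ + cos φ cos δ cos H = (-0.8926)(0.3355) + (0.4509)(0.9421)(1.0000) = 0.1253.
Top-of-atmosphere irradiance = S₀ cos θ_z = 1362 × 0.1253 = 170.66 W/m².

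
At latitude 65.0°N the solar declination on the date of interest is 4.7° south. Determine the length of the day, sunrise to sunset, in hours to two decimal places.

The sunset hour angle satisfies cos H_s = −tan φ tan δ = 0.1763, giving H_s = 79.85°.
Day length = 2 H_s / 15° h⁻¹ = 159.70° / 15 = 10.647 h.

10.65 hours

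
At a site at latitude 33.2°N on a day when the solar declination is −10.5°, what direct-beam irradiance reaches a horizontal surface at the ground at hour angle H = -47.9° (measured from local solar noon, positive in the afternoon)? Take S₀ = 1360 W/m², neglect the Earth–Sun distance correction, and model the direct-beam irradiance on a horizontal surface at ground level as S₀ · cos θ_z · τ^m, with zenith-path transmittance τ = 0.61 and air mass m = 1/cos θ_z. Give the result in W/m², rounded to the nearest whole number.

cos θ_z = sin(33.2°) sin(-10.5°) + cos(33.2°) cos(-10.5°) cos(-47.90°) = -0.0998 + 0.5516 = 0.4518.
Air mass m = 1/cos θ_z = 1/0.4518 = 2.213; τ^m = 0.61^2.213 = 0.3349.
Surface direct beam = 1360 × 0.4518 × 0.3349 = 205.78 W/m².

206 W/m²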